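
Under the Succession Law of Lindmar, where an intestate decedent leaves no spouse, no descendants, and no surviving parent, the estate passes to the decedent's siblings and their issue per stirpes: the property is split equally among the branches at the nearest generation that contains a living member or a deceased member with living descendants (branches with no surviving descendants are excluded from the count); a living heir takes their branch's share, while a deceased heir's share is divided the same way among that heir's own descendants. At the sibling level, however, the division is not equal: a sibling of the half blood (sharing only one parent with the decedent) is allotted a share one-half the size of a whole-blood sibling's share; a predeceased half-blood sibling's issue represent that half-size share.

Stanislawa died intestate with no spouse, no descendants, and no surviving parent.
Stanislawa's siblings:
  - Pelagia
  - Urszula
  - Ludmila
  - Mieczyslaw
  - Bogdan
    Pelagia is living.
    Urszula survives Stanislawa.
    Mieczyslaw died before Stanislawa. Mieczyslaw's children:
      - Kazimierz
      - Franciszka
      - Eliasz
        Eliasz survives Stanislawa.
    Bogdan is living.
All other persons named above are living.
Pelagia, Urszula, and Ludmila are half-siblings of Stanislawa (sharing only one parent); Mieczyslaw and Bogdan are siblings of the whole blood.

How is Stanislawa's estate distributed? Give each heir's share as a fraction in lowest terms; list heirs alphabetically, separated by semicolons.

No spouse, descendants, or parent survives, so the estate passes to Stanislawa's siblings per stirpes.
Half-blood siblings count for one-half the weight of whole-blood siblings at the initial division.
Dividing 1 in proportion to weights (total weight 7/2): Pelagia (weight 1/2) → 1/7; Urszula (weight 1/2) → 1/7; Ludmila (weight 1/2) → 1/7; Mieczyslaw (weight 1) → 2/7; Bogdan (weight 1) → 2/7.
Pelagia is living and takes 1/7.
Urszula is living and takes 1/7.
Ludmila is living and takes 1/7.
Mieczyslaw predeceased; the 2/7 allotted to Mieczyslaw's branch passes to Mieczyslaw's issue by representation.
The 2/7 is divided into 3 equal shares of 2/21 among Kazimierz, Franciszka, Eliasz.
Kazimierz is living and takes 2/21.
Franciszka is living and takes 2/21.
Eliasz is living and takes 2/21.
Bogdan is living and takes 2/7.

Bogdan 2/7; Eliasz 2/21; Franciszka 2/21; Kazimierz 2/21; Ludmila 1/7; Pelagia 1/7; Urszula 1/7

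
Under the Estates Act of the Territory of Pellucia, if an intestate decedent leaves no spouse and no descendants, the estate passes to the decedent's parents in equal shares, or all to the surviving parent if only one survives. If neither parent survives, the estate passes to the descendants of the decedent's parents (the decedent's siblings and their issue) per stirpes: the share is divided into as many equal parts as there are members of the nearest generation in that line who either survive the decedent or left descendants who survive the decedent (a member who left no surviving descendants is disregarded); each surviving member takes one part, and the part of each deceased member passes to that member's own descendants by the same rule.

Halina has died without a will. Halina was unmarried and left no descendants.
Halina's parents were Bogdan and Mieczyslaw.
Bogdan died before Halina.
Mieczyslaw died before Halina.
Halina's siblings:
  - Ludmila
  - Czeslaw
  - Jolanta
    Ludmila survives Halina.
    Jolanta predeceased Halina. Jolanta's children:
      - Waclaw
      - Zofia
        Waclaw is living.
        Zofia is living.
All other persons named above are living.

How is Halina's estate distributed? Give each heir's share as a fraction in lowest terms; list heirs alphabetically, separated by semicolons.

Neither parent survives and there are no descendants, so the estate passes to Halina's siblings and their issue per stirpes.
The estate is divided into 3 equal shares of 1/3 among Ludmila, Czeslaw, Jolanta.
Ludmila is living and takes 1/3.
Czeslaw is living and takes 1/3.
Jolanta predeceased; the 1/3 allotted to Jolanta's branch passes to Jolanta's issue by representation.
The 1/3 is divided into 2 equal shares of 1/6 among Waclaw, Zofia.
Waclaw is living and takes 1/6.
Zofia is living and takes 1/6.

Czeslaw 1/3; Ludmila 1/3; Waclaw 1/6; Zofia 1/6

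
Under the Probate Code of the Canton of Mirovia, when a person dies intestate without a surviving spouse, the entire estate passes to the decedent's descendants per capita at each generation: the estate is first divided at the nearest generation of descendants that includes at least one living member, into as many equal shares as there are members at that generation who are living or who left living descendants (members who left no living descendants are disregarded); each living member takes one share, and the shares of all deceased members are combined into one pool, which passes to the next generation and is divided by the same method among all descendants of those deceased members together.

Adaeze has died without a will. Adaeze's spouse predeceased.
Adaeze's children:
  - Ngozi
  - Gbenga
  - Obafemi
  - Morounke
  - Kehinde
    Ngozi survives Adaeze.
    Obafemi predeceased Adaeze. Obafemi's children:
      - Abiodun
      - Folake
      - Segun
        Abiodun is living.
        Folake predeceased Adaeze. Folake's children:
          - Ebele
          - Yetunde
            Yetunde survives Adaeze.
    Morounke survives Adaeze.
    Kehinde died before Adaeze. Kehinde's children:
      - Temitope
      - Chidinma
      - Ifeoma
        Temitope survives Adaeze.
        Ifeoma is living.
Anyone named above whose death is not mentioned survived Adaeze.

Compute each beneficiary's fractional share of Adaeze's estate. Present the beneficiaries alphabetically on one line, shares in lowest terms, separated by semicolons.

There is no surviving spouse, so the entire estate passes to Adaeze's descendants per capita at each generation.
At generation 1 (Ngozi, Gbenga, Obafemi, Morounke, Kehinde) there are 5 shares of (1)/5 = 1/5 each.
Living: Ngozi, Gbenga, and Morounke — each takes 1/5.
Deceased: Obafemi and Kehinde. Their combined 2/5 is pooled and carried to generation 2.
At generation 2 (Abiodun, Folake, Segun, Temitope, Chidinma, Ifeoma) there are 6 shares of (2/5)/6 = 1/15 each.
Living: Abiodun, Segun, Temitope, Chidinma, and Ifeoma — each takes 1/15.
Deceased: Folake. That 1/15 share is carried to generation 3.
At generation 3 (Ebele, Yetunde) there are 2 shares of (1/15)/2 = 1/30 each.
Living: Ebele and Yetunde — each takes 1/30.

Abiodun 1/15; Chidinma 1/15; Ebele 1/30; Gbenga 1/5; Ifeoma 1/15; Morounke 1/5; Ngozi 1/5; Segun 1/15; Temitope 1/15; Yetunde 1/30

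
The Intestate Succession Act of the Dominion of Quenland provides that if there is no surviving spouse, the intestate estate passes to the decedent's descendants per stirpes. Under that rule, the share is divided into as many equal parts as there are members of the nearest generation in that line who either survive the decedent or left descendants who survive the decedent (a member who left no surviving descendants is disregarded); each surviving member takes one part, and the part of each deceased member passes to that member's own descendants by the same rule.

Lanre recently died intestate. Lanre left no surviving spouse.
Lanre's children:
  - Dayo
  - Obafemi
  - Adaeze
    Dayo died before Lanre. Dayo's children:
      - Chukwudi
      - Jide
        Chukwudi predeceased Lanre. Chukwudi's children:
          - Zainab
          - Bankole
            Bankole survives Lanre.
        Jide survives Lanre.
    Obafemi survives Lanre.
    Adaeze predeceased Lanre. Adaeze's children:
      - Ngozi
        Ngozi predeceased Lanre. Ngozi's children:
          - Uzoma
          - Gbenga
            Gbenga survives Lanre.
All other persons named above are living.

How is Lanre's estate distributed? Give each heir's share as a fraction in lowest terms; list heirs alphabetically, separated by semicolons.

Bankole 1/12; Gbenga 1/6; Jide 1/6; Obafemi 1/3; Uzoma 1/6; Zainab 1/12

There is no surviving spouse, so the entire estate passes to Lanre's descendants per stirpes.
The estate is divided into 3 equal shares of 1/3 among Dayo, Obafemi, Adaeze.
Dayo predeceased; the 1/3 allotted to Dayo's branch passes to Dayo's issue by representation.
The 1/3 is divided into 2 equal shares of 1/6 among Chukwudi, Jide.
Chukwudi predeceased; the 1/6 allotted to Chukwudi's branch passes to Chukwudi's issue by representation.
The 1/6 is divided into 2 equal shares of 1/12 among Zainab, Bankole.
Zainab is living and takes 1/12.
Bankole is living and takes 1/12.
Jide is living and takes 1/6.
Obafemi is living and takes 1/3.
Adaeze predeceased; the 1/3 allotted to Adaeze's branch passes to Adaeze's issue by representation.
Ngozi's line is the sole branch at this level, so the full 1/3 passes to Ngozi's issue by representation.
The 1/3 is divided into 2 equal shares of 1/6 among Uzoma, Gbenga.
Uzoma is living and takes 1/6.
Gbenga is living and takes 1/6.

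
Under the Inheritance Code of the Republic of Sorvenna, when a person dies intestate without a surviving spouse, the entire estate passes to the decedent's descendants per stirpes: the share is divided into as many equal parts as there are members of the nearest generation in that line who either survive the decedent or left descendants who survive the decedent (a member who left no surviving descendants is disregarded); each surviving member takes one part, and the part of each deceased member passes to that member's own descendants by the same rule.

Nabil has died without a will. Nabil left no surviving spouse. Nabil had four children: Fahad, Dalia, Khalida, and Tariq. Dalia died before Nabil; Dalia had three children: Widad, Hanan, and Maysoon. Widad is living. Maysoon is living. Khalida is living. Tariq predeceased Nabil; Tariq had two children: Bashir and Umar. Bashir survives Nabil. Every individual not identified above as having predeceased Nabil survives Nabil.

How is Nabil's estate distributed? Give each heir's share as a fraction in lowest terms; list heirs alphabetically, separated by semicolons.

Bashir 1/8; Fahad 1/4; Hanan 1/12; Khalida 1/4; Maysoon 1/12; Umar 1/8; Widad 1/12

There is no surviving spouse, so the entire estate passes to Nabil's descendants per stirpes.
The estate is divided into 4 equal shares of 1/4 among Fahad, Dalia, Khalida, Tariq.
Fahad is living and takes 1/4.
Dalia predeceased; the 1/4 allotted to Dalia's branch passes to Dalia's issue by representation.
The 1/4 is divided into 3 equal shares of 1/12 among Widad, Hanan, Maysoon.
Widad is living and takes 1/12.
Hanan is living and takes 1/12.
Maysoon is living and takes 1/12.
Khalida is living and takes 1/4.
Tariq predeceased; the 1/4 allotted to Tariq's branch passes to Tariq's issue by representation.
The 1/4 is divided into 2 equal shares of 1/8 among Bashir, Umar.
Bashir is living and takes 1/8.
Umar is living and takes 1/8.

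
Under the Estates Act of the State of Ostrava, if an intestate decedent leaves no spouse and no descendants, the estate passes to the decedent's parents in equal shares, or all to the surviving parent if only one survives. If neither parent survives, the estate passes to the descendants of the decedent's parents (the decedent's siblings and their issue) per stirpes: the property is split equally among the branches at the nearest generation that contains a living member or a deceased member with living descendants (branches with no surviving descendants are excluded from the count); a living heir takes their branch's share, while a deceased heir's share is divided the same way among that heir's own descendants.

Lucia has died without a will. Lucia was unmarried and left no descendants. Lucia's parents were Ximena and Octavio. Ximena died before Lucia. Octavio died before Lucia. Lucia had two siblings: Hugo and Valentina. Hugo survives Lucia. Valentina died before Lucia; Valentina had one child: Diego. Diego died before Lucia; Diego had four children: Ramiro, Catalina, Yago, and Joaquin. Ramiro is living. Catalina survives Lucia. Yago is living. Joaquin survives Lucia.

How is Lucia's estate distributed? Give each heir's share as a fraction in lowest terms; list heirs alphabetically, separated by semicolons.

Neither parent survives and there are no descendants, so the estate passes to Lucia's siblings and their issue per stirpes.
The estate is divided into 2 equal shares of 1/2 among Hugo, Valentina.
Hugo is living and takes 1/2.
Valentina predeceased; the 1/2 allotted to Valentina's branch passes to Valentina's issue by representation.
Diego's line is the sole branch at this level, so the full 1/2 passes to Diego's issue by representation.
The 1/2 is divided into 4 equal shares of 1/8 among Ramiro, Catalina, Yago, Joaquin.
Ramiro is living and takes 1/8.
Catalina is living and takes 1/8.
Yago is living and takes 1/8.
Joaquin is living and takes 1/8.

Catalina 1/8; Hugo 1/2; Joaquin 1/8; Ramiro 1/8; Yago 1/8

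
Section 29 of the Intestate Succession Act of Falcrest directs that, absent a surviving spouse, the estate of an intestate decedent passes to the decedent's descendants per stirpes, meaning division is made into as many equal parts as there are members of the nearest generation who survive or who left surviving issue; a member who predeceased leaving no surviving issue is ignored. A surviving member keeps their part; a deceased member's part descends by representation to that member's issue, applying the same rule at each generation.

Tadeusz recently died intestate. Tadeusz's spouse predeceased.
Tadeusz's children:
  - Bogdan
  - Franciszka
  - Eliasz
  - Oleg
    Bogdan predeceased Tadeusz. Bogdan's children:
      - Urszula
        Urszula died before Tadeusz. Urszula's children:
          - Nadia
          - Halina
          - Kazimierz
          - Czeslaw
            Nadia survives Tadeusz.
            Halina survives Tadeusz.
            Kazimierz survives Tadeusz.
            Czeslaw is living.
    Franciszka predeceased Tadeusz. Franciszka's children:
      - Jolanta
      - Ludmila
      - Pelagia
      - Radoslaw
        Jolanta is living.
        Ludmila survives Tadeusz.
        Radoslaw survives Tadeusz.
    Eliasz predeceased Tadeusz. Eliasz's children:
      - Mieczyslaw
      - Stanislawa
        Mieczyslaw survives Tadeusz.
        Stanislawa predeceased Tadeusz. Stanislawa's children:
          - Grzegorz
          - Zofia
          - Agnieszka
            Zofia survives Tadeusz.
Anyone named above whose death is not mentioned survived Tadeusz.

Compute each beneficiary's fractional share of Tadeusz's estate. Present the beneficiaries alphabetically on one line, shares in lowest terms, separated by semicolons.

There is no surviving spouse, so the entire estate passes to Tadeusz's descendants per stirpes.
The estate is divided into 4 equal shares of 1/4 among Bogdan, Franciszka, Eliasz, Oleg.
Bogdan predeceased; the 1/4 allotted to Bogdan's branch passes to Bogdan's issue by representation.
Urszula's line is the sole branch at this level, so the full 1/4 passes to Urszula's issue by representation.
The 1/4 is divided into 4 equal shares of 1/16 among Nadia, Halina, Kazimierz, Czeslaw.
Nadia is living and takes 1/16.
Halina is living and takes 1/16.
Kazimierz is living and takes 1/16.
Czeslaw is living and takes 1/16.
Franciszka predeceased; the 1/4 allotted to Franciszka's branch passes to Franciszka's issue by representation.
The 1/4 is divided into 4 equal shares of 1/16 among Jolanta, Ludmila, Pelagia, Radoslaw.
Jolanta is living and takes 1/16.
Ludmila is living and takes 1/16.
Pelagia is living and takes 1/16.
Radoslaw is living and takes 1/16.
Eliasz predeceased; the 1/4 allotted to Eliasz's branch passes to Eliasz's issue by representation.
The 1/4 is divided into 2 equal shares of 1/8 among Mieczyslaw, Stanislawa.
Mieczyslaw is living and takes 1/8.
Stanislawa predeceased; the 1/8 allotted to Stanislawa's branch passes to Stanislawa's issue by representation.
The 1/8 is divided into 3 equal shares of 1/24 among Grzegorz, Zofia, Agnieszka.
Grzegorz is living and takes 1/24.
Zofia is living and takes 1/24.
Agnieszka is living and takes 1/24.
Oleg is living and takes 1/4.

Agnieszka 1/24; Czeslaw 1/16; Grzegorz 1/24; Halina 1/16; Jolanta 1/16; Kazimierz 1/16; Ludmila 1/16; Mieczyslaw 1/8; Nadia 1/16; Oleg 1/4; Pelagia 1/16; Radoslaw 1/16; Zofia 1/24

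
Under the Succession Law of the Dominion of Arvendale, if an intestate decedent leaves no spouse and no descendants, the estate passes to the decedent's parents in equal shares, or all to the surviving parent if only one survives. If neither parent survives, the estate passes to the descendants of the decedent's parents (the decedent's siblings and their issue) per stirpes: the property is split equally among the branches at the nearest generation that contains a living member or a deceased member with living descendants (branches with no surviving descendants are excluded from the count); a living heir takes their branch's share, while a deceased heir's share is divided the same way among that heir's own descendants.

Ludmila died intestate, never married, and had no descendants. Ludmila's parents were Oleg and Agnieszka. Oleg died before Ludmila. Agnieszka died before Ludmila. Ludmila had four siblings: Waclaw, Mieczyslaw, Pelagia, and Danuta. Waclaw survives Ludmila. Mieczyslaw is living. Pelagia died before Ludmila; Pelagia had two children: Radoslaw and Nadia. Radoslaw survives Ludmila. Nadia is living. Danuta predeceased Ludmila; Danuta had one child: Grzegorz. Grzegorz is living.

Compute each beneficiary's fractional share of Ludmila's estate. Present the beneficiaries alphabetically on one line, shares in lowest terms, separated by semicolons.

Neither parent survives and there are no descendants, so the estate passes to Ludmila's siblings and their issue per stirpes.
The estate is divided into 4 equal shares of 1/4 among Waclaw, Mieczyslaw, Pelagia, Danuta.
Waclaw is living and takes 1/4.
Mieczyslaw is living and takes 1/4.
Pelagia predeceased; the 1/4 allotted to Pelagia's branch passes to Pelagia's issue by representation.
The 1/4 is divided into 2 equal shares of 1/8 among Radoslaw, Nadia.
Radoslaw is living and takes 1/8.
Nadia is living and takes 1/8.
Danuta predeceased; the 1/4 allotted to Danuta's branch passes to Danuta's issue by representation.
Grzegorz is the sole taker at this level and receives the full 1/4.

Grzegorz 1/4; Mieczyslaw 1/4; Nadia 1/8; Radoslaw 1/8; Waclaw 1/4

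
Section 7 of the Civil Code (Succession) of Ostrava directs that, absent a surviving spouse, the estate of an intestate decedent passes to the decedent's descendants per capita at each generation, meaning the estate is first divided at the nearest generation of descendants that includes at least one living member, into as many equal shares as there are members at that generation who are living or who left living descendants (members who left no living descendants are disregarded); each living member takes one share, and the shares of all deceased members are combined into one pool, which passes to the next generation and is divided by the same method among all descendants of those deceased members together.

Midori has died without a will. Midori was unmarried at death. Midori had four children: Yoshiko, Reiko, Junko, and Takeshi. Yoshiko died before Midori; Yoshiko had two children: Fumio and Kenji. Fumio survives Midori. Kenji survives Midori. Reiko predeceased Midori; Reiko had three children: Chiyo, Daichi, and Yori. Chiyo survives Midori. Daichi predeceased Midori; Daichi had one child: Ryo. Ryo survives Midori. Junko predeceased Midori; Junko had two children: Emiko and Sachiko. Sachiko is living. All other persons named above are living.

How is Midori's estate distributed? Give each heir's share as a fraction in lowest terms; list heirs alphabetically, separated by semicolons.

Chiyo 3/28; Emiko 3/28; Fumio 3/28; Kenji 3/28; Ryo 3/28; Sachiko 3/28; Takeshi 1/4; Yori 3/28

There is no surviving spouse, so the entire estate passes to Midori's descendants per capita at each generation.
At generation 1 (Yoshiko, Reiko, Junko, Takeshi) there are 4 shares of (1)/4 = 1/4 each.
Living: Takeshi — each takes 1/4.
Deceased: Yoshiko, Reiko, and Junko. Their combined 3/4 is pooled and carried to generation 2.
At generation 2 (Fumio, Kenji, Chiyo, Daichi, Yori, Emiko, Sachiko) there are 7 shares of (3/4)/7 = 3/28 each.
Living: Fumio, Kenji, Chiyo, Yori, Emiko, and Sachiko — each takes 3/28.
Deceased: Daichi. That 3/28 share is carried to generation 3.
At generation 3 (Ryo) there are 1 shares of (3/28)/1 = 3/28 each.
Living: Ryo — each takes 3/28.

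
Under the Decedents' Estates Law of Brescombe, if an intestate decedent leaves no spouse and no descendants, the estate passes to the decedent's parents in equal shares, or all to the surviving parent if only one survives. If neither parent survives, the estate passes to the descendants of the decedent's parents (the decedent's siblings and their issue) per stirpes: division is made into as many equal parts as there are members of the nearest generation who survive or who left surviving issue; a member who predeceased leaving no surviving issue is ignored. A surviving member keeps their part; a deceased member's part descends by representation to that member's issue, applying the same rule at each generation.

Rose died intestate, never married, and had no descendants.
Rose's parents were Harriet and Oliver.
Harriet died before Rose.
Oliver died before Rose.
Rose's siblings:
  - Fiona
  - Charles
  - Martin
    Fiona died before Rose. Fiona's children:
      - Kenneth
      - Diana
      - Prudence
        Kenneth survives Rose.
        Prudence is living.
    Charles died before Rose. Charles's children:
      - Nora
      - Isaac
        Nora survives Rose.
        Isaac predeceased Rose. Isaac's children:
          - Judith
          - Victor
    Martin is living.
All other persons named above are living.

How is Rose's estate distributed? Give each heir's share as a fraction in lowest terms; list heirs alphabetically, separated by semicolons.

Diana 1/9; Judith 1/12; Kenneth 1/9; Martin 1/3; Nora 1/6; Prudence 1/9; Victor 1/12

Neither parent survives and there are no descendants, so the estate passes to Rose's siblings and their issue per stirpes.
The estate is divided into 3 equal shares of 1/3 among Fiona, Charles, Martin.
Fiona predeceased; the 1/3 allotted to Fiona's branch passes to Fiona's issue by representation.
The 1/3 is divided into 3 equal shares of 1/9 among Kenneth, Diana, Prudence.
Kenneth is living and takes 1/9.
Diana is living and takes 1/9.
Prudence is living and takes 1/9.
Charles predeceased; the 1/3 allotted to Charles's branch passes to Charles's issue by representation.
The 1/3 is divided into 2 equal shares of 1/6 among Nora, Isaac.
Nora is living and takes 1/6.
Isaac predeceased; the 1/6 allotted to Isaac's branch passes to Isaac's issue by representation.
The 1/6 is divided into 2 equal shares of 1/12 among Judith, Victor.
Judith is living and takes 1/12.
Victor is living and takes 1/12.
Martin is living and takes 1/3.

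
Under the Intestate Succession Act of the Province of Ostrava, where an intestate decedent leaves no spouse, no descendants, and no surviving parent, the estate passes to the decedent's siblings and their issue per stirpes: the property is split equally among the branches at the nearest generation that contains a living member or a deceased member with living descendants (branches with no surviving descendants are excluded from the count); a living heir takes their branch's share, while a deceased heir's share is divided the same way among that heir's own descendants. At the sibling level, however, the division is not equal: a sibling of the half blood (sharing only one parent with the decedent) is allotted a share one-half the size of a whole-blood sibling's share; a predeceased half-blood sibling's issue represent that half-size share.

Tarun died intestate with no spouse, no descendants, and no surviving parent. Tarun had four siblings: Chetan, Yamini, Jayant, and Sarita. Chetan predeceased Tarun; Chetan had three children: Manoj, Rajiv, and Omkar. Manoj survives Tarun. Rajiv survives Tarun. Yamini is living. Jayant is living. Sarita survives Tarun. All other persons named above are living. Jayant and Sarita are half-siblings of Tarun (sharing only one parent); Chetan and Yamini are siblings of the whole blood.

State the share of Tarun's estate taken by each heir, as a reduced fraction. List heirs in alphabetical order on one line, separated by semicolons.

Jayant 1/6; Manoj 1/9; Omkar 1/9; Rajiv 1/9; Sarita 1/6; Yamini 1/3

No spouse, descendants, or parent survives, so the estate passes to Tarun's siblings per stirpes.
Half-blood siblings count for one-half the weight of whole-blood siblings at the initial division.
Dividing 1 in proportion to weights (total weight 3): Chetan (weight 1) → 1/3; Yamini (weight 1) → 1/3; Jayant (weight 1/2) → 1/6; Sarita (weight 1/2) → 1/6.
Chetan predeceased; the 1/3 allotted to Chetan's branch passes to Chetan's issue by representation.
The 1/3 is divided into 3 equal shares of 1/9 among Manoj, Rajiv, Omkar.
Manoj is living and takes 1/9.
Rajiv is living and takes 1/9.
Omkar is living and takes 1/9.
Yamini is living and takes 1/3.
Jayant is living and takes 1/6.
Sarita is living and takes 1/6.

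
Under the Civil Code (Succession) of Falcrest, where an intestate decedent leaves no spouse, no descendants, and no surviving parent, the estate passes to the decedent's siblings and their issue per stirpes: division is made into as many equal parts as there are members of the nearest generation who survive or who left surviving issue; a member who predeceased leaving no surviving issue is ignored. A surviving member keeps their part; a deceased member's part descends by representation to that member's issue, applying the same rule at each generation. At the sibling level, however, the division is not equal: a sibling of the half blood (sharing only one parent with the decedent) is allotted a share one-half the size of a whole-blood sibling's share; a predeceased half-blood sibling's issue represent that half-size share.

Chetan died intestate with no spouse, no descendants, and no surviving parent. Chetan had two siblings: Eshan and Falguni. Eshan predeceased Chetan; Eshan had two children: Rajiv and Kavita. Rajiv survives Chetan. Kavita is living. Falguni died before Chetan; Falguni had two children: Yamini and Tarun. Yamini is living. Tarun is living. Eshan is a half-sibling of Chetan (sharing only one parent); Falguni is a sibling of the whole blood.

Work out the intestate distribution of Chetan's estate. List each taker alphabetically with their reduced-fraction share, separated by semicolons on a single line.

No spouse, descendants, or parent survives, so the estate passes to Chetan's siblings per stirpes.
Half-blood siblings count for one-half the weight of whole-blood siblings at the initial division.
Dividing 1 in proportion to weights (total weight 3/2): Eshan (weight 1/2) → 1/3; Falguni (weight 1) → 2/3.
Eshan predeceased; the 1/3 allotted to Eshan's branch passes to Eshan's issue by representation.
The 1/3 is divided into 2 equal shares of 1/6 among Rajiv, Kavita.
Rajiv is living and takes 1/6.
Kavita is living and takes 1/6.
Falguni predeceased; the 2/3 allotted to Falguni's branch passes to Falguni's issue by representation.
The 2/3 is divided into 2 equal shares of 1/3 among Yamini, Tarun.
Yamini is living and takes 1/3.
Tarun is living and takes 1/3.

Kavita 1/6; Rajiv 1/6; Tarun 1/3; Yamini 1/3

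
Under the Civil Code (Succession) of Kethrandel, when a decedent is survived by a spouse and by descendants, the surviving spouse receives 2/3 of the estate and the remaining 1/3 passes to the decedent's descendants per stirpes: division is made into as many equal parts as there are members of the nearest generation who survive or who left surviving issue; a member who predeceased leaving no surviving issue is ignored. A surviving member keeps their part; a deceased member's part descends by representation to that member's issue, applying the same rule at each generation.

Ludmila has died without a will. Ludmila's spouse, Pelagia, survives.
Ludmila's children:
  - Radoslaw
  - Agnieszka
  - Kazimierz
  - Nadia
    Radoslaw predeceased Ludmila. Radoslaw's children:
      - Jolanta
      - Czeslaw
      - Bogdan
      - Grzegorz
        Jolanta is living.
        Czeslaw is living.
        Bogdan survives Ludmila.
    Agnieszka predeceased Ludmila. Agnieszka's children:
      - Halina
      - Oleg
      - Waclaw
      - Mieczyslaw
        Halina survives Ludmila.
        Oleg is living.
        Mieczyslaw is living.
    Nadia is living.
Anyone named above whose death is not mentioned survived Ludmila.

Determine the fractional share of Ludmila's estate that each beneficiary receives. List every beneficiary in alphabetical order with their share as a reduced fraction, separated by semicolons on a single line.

Bogdan 1/48; Czeslaw 1/48; Grzegorz 1/48; Halina 1/48; Jolanta 1/48; Kazimierz 1/12; Mieczyslaw 1/48; Nadia 1/12; Oleg 1/48; Pelagia 2/3; Waclaw 1/48

Pelagia, as surviving spouse, takes 2/3.
The remaining 1/3 passes to Ludmila's descendants per stirpes.
The 1/3 is divided into 4 equal shares of 1/12 among Radoslaw, Agnieszka, Kazimierz, Nadia.
Radoslaw predeceased; the 1/12 allotted to Radoslaw's branch passes to Radoslaw's issue by representation.
The 1/12 is divided into 4 equal shares of 1/48 among Jolanta, Czeslaw, Bogdan, Grzegorz.
Jolanta is living and takes 1/48.
Czeslaw is living and takes 1/48.
Bogdan is living and takes 1/48.
Grzegorz is living and takes 1/48.
Agnieszka predeceased; the 1/12 allotted to Agnieszka's branch passes to Agnieszka's issue by representation.
The 1/12 is divided into 4 equal shares of 1/48 among Halina, Oleg, Waclaw, Mieczyslaw.
Halina is living and takes 1/48.
Oleg is living and takes 1/48.
Waclaw is living and takes 1/48.
Mieczyslaw is living and takes 1/48.
Kazimierz is living and takes 1/12.
Nadia is living and takes 1/12.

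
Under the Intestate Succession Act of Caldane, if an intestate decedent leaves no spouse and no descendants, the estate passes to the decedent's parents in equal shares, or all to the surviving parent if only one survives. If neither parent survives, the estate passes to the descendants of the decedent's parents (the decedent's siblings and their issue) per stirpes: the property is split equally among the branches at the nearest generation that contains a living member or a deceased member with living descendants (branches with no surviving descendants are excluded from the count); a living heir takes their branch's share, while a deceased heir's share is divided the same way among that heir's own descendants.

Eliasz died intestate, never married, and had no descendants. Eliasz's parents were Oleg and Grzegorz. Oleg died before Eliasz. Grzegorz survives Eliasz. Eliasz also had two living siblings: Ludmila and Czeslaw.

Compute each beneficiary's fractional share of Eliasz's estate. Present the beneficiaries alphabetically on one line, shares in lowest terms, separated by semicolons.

Only one parent, Grzegorz, survives, so Grzegorz takes the entire estate. The siblings take nothing because a surviving parent has priority.

Grzegorz 1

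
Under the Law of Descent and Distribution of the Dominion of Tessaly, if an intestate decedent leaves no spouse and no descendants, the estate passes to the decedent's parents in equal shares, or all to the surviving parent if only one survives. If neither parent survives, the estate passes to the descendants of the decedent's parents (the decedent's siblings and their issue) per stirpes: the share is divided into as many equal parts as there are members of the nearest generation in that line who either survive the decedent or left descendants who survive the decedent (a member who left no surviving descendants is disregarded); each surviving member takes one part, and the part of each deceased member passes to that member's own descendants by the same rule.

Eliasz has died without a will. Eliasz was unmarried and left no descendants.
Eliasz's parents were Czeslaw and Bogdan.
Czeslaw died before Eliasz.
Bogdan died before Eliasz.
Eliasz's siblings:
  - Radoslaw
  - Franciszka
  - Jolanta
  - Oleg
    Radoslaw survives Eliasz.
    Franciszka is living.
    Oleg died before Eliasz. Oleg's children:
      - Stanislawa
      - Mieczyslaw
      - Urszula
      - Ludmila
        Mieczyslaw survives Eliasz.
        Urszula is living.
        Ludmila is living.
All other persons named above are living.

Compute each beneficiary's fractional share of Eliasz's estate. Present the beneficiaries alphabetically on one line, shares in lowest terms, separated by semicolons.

Franciszka 1/4; Jolanta 1/4; Ludmila 1/16; Mieczyslaw 1/16; Radoslaw 1/4; Stanislawa 1/16; Urszula 1/16

Neither parent survives and there are no descendants, so the estate passes to Eliasz's siblings and their issue per stirpes.
The estate is divided into 4 equal shares of 1/4 among Radoslaw, Franciszka, Jolanta, Oleg.
Radoslaw is living and takes 1/4.
Franciszka is living and takes 1/4.
Jolanta is living and takes 1/4.
Oleg predeceased; the 1/4 allotted to Oleg's branch passes to Oleg's issue by representation.
The 1/4 is divided into 4 equal shares of 1/16 among Stanislawa, Mieczyslaw, Urszula, Ludmila.
Stanislawa is living and takes 1/16.
Mieczyslaw is living and takes 1/16.
Urszula is living and takes 1/16.
Ludmila is living and takes 1/16.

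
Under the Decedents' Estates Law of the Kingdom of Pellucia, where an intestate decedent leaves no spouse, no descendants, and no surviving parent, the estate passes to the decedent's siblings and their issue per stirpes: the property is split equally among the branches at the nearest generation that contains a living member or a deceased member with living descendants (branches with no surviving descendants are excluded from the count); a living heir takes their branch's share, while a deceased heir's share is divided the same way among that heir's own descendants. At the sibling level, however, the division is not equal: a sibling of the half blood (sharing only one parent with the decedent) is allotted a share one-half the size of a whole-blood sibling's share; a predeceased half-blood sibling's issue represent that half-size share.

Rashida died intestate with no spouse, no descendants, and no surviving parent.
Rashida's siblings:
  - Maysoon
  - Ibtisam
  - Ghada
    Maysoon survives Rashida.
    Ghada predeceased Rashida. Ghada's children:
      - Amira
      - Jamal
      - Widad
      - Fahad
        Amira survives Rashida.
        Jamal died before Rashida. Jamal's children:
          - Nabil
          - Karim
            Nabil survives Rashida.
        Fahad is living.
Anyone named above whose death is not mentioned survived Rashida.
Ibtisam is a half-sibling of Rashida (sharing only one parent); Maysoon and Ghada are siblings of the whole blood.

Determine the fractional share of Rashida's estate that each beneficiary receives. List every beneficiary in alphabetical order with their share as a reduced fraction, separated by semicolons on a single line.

No spouse, descendants, or parent survives, so the estate passes to Rashida's siblings per stirpes.
Half-blood siblings count for one-half the weight of whole-blood siblings at the initial division.
Dividing 1 in proportion to weights (total weight 5/2): Maysoon (weight 1) → 2/5; Ibtisam (weight 1/2) → 1/5; Ghada (weight 1) → 2/5.
Maysoon is living and takes 2/5.
Ibtisam is living and takes 1/5.
Ghada predeceased; the 2/5 allotted to Ghada's branch passes to Ghada's issue by representation.
The 2/5 is divided into 4 equal shares of 1/10 among Amira, Jamal, Widad, Fahad.
Amira is living and takes 1/10.
Jamal predeceased; the 1/10 allotted to Jamal's branch passes to Jamal's issue by representation.
The 1/10 is divided into 2 equal shares of 1/20 among Nabil, Karim.
Nabil is living and takes 1/20.
Karim is living and takes 1/20.
Widad is living and takes 1/10.
Fahad is living and takes 1/10.

Amira 1/10; Fahad 1/10; Ibtisam 1/5; Karim 1/20; Maysoon 2/5; Nabil 1/20; Widad 1/10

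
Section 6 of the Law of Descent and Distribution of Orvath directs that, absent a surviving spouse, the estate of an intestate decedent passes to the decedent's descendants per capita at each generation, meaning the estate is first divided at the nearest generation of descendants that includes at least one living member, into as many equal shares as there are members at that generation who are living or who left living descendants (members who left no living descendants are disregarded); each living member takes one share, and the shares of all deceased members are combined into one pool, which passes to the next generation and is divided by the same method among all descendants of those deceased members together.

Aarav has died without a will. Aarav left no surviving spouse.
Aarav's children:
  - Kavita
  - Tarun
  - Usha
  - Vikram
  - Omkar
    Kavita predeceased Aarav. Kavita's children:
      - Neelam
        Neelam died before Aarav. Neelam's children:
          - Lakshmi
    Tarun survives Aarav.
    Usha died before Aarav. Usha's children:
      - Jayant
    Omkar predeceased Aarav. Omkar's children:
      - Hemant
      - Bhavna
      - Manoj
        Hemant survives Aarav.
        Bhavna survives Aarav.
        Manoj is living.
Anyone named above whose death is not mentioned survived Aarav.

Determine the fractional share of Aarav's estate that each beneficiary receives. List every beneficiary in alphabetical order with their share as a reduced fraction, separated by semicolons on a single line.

There is no surviving spouse, so the entire estate passes to Aarav's descendants per capita at each generation.
At generation 1 (Kavita, Tarun, Usha, Vikram, Omkar) there are 5 shares of (1)/5 = 1/5 each.
Living: Tarun and Vikram — each takes 1/5.
Deceased: Kavita, Usha, and Omkar. Their combined 3/5 is pooled and carried to generation 2.
At generation 2 (Neelam, Jayant, Hemant, Bhavna, Manoj) there are 5 shares of (3/5)/5 = 3/25 each.
Living: Jayant, Hemant, Bhavna, and Manoj — each takes 3/25.
Deceased: Neelam. That 3/25 share is carried to generation 3.
At generation 3 (Lakshmi) there are 1 shares of (3/25)/1 = 3/25 each.
Living: Lakshmi — each takes 3/25.

Bhavna 3/25; Hemant 3/25; Jayant 3/25; Lakshmi 3/25; Manoj 3/25; Tarun 1/5; Vikram 1/5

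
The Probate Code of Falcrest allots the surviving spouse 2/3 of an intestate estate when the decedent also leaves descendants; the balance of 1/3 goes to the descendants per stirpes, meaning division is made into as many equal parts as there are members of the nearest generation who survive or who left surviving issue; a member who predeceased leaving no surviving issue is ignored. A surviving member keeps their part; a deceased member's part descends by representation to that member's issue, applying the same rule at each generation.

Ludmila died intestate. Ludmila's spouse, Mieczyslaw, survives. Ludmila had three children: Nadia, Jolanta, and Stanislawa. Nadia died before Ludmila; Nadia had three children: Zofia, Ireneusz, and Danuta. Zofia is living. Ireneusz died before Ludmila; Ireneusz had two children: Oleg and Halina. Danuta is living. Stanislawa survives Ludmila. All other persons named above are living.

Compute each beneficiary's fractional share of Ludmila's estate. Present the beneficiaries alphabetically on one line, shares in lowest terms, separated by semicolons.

Mieczyslaw, as surviving spouse, takes 2/3.
The remaining 1/3 passes to Ludmila's descendants per stirpes.
The 1/3 is divided into 3 equal shares of 1/9 among Nadia, Jolanta, Stanislawa.
Nadia predeceased; the 1/9 allotted to Nadia's branch passes to Nadia's issue by representation.
The 1/9 is divided into 3 equal shares of 1/27 among Zofia, Ireneusz, Danuta.
Zofia is living and takes 1/27.
Ireneusz predeceased; the 1/27 allotted to Ireneusz's branch passes to Ireneusz's issue by representation.
The 1/27 is divided into 2 equal shares of 1/54 among Oleg, Halina.
Oleg is living and takes 1/54.
Halina is living and takes 1/54.
Danuta is living and takes 1/27.
Jolanta is living and takes 1/9.
Stanislawa is living and takes 1/9.

Danuta 1/27; Halina 1/54; Jolanta 1/9; Mieczyslaw 2/3; Oleg 1/54; Stanislawa 1/9; Zofia 1/27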